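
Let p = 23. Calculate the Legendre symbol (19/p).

Reciprocity: 19 ≡ 3 and 23 ≡ 3 (mod 4), so (19/23) = −(23/19).
Reduce top mod 19: now compute (4/19).
Pull out 2^2: since 19 ≡ 3 (mod 8), (2/19) = -1, so (2/19)^2 = +1.
Reached (1/19) = 1. Collecting the sign flips along the way, the symbol is -1.

-1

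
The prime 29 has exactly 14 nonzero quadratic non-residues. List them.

Square k = 1,…,14 (k and 29−k give the same square):
1²=1, 2²=4, 3²=9, 4²=16, 5²=25, 6²≡7, 7²≡20, 8²≡6, 9²≡23, 10²≡13, 11²≡5, 12²≡28, 13²≡24, 14²≡22 (mod 29).
The residues are {1, 4, 5, 6, 7, 9, 13, 16, 20, 22, 23, 24, 25, 28}; the non-residues are the remaining 14 nonzero classes.

2, 3, 8, 10, 11, 12, 14, 15, 17, 18, 19, 21, 26, 27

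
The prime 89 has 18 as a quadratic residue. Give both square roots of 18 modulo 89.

89 ≡ 1 (mod 4), so we find a root by search.
Trying successive values, 14² = 196 ≡ 18 (mod 89). The other root is 89 − 14 = 75.

14, 75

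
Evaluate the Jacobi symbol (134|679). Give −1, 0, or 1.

-1

Pull out 2: since 679 ≡ 7 (mod 8), (2/679) = +1.
Reciprocity: 67 ≡ 3 and 679 ≡ 3 (mod 4), so (67/679) = −(679/67).
Reduce top mod 67: now compute (9/67).
Reciprocity: 9 ≡ 1 and 67 ≡ 3 (mod 4), so (9/67) = +(67/9).
Reduce top mod 9: now compute (4/9).
Pull out 2^2: since 9 ≡ 1 (mod 8), (2/9) = +1, so (2/9)^2 = +1.
Reached (1/9) = 1. Collecting the sign flips along the way, the symbol is -1.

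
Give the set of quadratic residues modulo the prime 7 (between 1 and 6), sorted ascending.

1,2,4

Square k = 1,…,3 (k and 7−k give the same square):
1²=1, 2²=4, 3²≡2 (mod 7).
So the quadratic residues mod 7 are {1, 2, 4}.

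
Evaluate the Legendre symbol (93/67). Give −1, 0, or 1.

First reduce: 93 ≡ 26 (mod 67).
Pull out 2: since 67 ≡ 3 (mod 8), (2/67) = -1.
Reciprocity: 13 ≡ 1 and 67 ≡ 3 (mod 4), so (13/67) = +(67/13).
Reduce top mod 13: now compute (2/13).
Pull out 2: since 13 ≡ 5 (mod 8), (2/13) = -1.
Reached (1/13) = 1. Collecting the sign flips along the way, the symbol is +1.

1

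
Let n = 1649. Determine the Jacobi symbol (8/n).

1

Pull out 2^3: since 1649 ≡ 1 (mod 8), (2/1649) = +1, so (2/1649)^3 = +1.
Reached (1/1649) = 1. Collecting the sign flips along the way, the symbol is +1.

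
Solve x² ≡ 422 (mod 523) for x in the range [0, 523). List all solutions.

Since 523 ≡ 3 (mod 4), a square root of 422 is 422^((523+1)/4) = 422^131 mod 523.
Repeated squaring: 422^2≡264, 422^4≡137, 422^8≡464, 422^16≡343, 422^32≡497, 422^64≡153, 422^128≡397 (mod 523).
422^131 = 422^(128+2+1) ≡ 435 (mod 523).
Check: 435² = 189225 ≡ 422 (mod 523). The two roots are 88 and 435.

88, 435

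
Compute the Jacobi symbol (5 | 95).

Reciprocity: 5 ≡ 1 and 95 ≡ 3 (mod 4), so (5/95) = +(95/5).
Reduce top mod 5: now compute (0/5).
Top reduces to 0: gcd > 1, so the symbol is 0.

0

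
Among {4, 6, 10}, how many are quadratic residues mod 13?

2

(4/13) = +1 → QR.
(6/13) = -1 → non-residue.
(10/13) = +1 → QR.
Total quadratic residues among the 3: 2.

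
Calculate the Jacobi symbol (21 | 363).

0

Reciprocity: 21 ≡ 1 and 363 ≡ 3 (mod 4), so (21/363) = +(363/21).
Reduce top mod 21: now compute (6/21).
Pull out 2: since 21 ≡ 5 (mod 8), (2/21) = -1.
Reciprocity: 3 ≡ 3 and 21 ≡ 1 (mod 4), so (3/21) = +(21/3).
Reduce top mod 3: now compute (0/3).
Top reduces to 0: gcd > 1, so the symbol is 0.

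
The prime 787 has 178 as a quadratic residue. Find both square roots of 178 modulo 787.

70, 717

Since 787 ≡ 3 (mod 4), a square root of 178 is 178^((787+1)/4) = 178^197 mod 787.
Repeated squaring: 178^2≡204, 178^4≡692, 178^8≡368, 178^16≡60, 178^32≡452, 178^64≡471, 178^128≡694 (mod 787).
178^197 = 178^(128+64+4+1) ≡ 70 (mod 787).
Check: 70² = 4900 ≡ 178 (mod 787). The two roots are 70 and 717.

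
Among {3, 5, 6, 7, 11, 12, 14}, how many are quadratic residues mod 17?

0

(3/17) = -1 → non-residue.
(5/17) = -1 → non-residue.
(6/17) = -1 → non-residue.
(7/17) = -1 → non-residue.
(11/17) = -1 → non-residue.
(12/17) = -1 → non-residue.
(14/17) = -1 → non-residue.
Total quadratic residues among the 7: 0.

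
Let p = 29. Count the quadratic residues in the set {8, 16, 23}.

(8/29) = -1 → non-residue.
(16/29) = +1 → QR.
(23/29) = +1 → QR.
Total quadratic residues among the 3: 2.

2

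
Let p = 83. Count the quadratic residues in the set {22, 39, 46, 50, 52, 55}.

0

(22/83) = -1 → non-residue.
(39/83) = -1 → non-residue.
(46/83) = -1 → non-residue.
(50/83) = -1 → non-residue.
(52/83) = -1 → non-residue.
(55/83) = -1 → non-residue.
Total quadratic residues among the 6: 0.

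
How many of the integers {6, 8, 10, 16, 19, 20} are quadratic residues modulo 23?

(6/23) = +1 → QR.
(8/23) = +1 → QR.
(10/23) = -1 → non-residue.
(16/23) = +1 → QR.
(19/23) = -1 → non-residue.
(20/23) = -1 → non-residue.
Total quadratic residues among the 6: 3.

3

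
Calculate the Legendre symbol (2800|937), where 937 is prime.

-1

First reduce: 2800 ≡ 926 (mod 937).
Pull out 2: since 937 ≡ 1 (mod 8), (2/937) = +1.
Reciprocity: 463 ≡ 3 and 937 ≡ 1 (mod 4), so (463/937) = +(937/463).
Reduce top mod 463: now compute (11/463).
Reciprocity: 11 ≡ 3 and 463 ≡ 3 (mod 4), so (11/463) = −(463/11).
Reduce top mod 11: now compute (1/11).
Reached (1/11) = 1. Collecting the sign flips along the way, the symbol is -1.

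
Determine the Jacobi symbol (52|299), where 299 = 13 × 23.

Pull out 2^2: since 299 ≡ 3 (mod 8), (2/299) = -1, so (2/299)^2 = +1.
Reciprocity: 13 ≡ 1 and 299 ≡ 3 (mod 4), so (13/299) = +(299/13).
Reduce top mod 13: now compute (0/13).
Top reduces to 0: gcd > 1, so the symbol is 0.

0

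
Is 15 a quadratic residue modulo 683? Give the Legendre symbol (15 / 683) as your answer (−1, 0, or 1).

-1

Euler's criterion: (15/683) ≡ 15^341 (mod 683).
15^2 ≡ 225 (mod 683)
15^4 ≡ 83 (mod 683)
15^8 ≡ 59 (mod 683)
15^16 ≡ 66 (mod 683)
15^32 ≡ 258 (mod 683)
15^64 ≡ 313 (mod 683)
15^128 ≡ 300 (mod 683)
15^256 ≡ 527 (mod 683)
15^341 = 15^(256+64+16+4+1) ≡ 682 (mod 683).
Result is 682 ≡ −1, so (15/683) = −1.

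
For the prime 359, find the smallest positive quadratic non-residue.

(2/359) = +1, so 2 is a residue.
(3/359) = +1, so 3 is a residue.
(4/359) = +1, so 4 is a residue.
(5/359) = +1, so 5 is a residue.
(6/359) = +1, so 6 is a residue.
(7/359) = −1, so 7 is the smallest positive non-residue mod 359.

7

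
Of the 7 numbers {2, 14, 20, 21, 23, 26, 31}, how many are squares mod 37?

(2/37) = -1 → non-residue.
(14/37) = -1 → non-residue.
(20/37) = -1 → non-residue.
(21/37) = +1 → QR.
(23/37) = -1 → non-residue.
(26/37) = +1 → QR.
(31/37) = -1 → non-residue.
Total quadratic residues among the 7: 2.

2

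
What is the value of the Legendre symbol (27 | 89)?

Reciprocity: 27 ≡ 3 and 89 ≡ 1 (mod 4), so (27/89) = +(89/27).
Reduce top mod 27: now compute (8/27).
Pull out 2^3: since 27 ≡ 3 (mod 8), (2/27) = -1, so (2/27)^3 = -1.
Reached (1/27) = 1. Collecting the sign flips along the way, the symbol is -1.

-1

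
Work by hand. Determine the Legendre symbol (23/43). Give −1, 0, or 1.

1

Reciprocity: 23 ≡ 3 and 43 ≡ 3 (mod 4), so (23/43) = −(43/23).
Reduce top mod 23: now compute (20/23).
Pull out 2^2: since 23 ≡ 7 (mod 8), (2/23) = +1, so (2/23)^2 = +1.
Reciprocity: 5 ≡ 1 and 23 ≡ 3 (mod 4), so (5/23) = +(23/5).
Reduce top mod 5: now compute (3/5).
Reciprocity: 3 ≡ 3 and 5 ≡ 1 (mod 4), so (3/5) = +(5/3).
Reduce top mod 3: now compute (2/3).
Pull out 2: since 3 ≡ 3 (mod 8), (2/3) = -1.
Reached (1/3) = 1. Collecting the sign flips along the way, the symbol is +1.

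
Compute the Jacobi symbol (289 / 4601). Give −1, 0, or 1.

1

Reciprocity: 289 ≡ 1 and 4601 ≡ 1 (mod 4), so (289/4601) = +(4601/289).
Reduce top mod 289: now compute (266/289).
Pull out 2: since 289 ≡ 1 (mod 8), (2/289) = +1.
Reciprocity: 133 ≡ 1 and 289 ≡ 1 (mod 4), so (133/289) = +(289/133).
Reduce top mod 133: now compute (23/133).
Reciprocity: 23 ≡ 3 and 133 ≡ 1 (mod 4), so (23/133) = +(133/23).
Reduce top mod 23: now compute (18/23).
Pull out 2: since 23 ≡ 7 (mod 8), (2/23) = +1.
Reciprocity: 9 ≡ 1 and 23 ≡ 3 (mod 4), so (9/23) = +(23/9).
Reduce top mod 9: now compute (5/9).
Reciprocity: 5 ≡ 1 and 9 ≡ 1 (mod 4), so (5/9) = +(9/5).
Reduce top mod 5: now compute (4/5).
Pull out 2^2: since 5 ≡ 5 (mod 8), (2/5) = -1, so (2/5)^2 = +1.
Reached (1/5) = 1. Collecting the sign flips along the way, the symbol is +1.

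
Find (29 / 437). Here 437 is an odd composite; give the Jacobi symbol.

Reciprocity: 29 ≡ 1 and 437 ≡ 1 (mod 4), so (29/437) = +(437/29).
Reduce top mod 29: now compute (2/29).
Pull out 2: since 29 ≡ 5 (mod 8), (2/29) = -1.
Reached (1/29) = 1. Collecting the sign flips along the way, the symbol is -1.

-1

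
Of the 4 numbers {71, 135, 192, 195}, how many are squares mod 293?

2

(71/293) = +1 → QR.
(135/293) = +1 → QR.
(192/293) = -1 → non-residue.
(195/293) = -1 → non-residue.
Total quadratic residues among the 4: 2.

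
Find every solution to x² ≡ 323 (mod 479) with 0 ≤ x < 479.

199, 280

Since 479 ≡ 3 (mod 4), a square root of 323 is 323^((479+1)/4) = 323^120 mod 479.
Repeated squaring: 323^2≡386, 323^4≡27, 323^8≡250, 323^16≡230, 323^32≡210, 323^64≡32 (mod 479).
323^120 = 323^(64+32+16+8) ≡ 280 (mod 479).
Check: 280² = 78400 ≡ 323 (mod 479). The two roots are 199 and 280.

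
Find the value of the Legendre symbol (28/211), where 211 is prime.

-1

Pull out 2^2: since 211 ≡ 3 (mod 8), (2/211) = -1, so (2/211)^2 = +1.
Reciprocity: 7 ≡ 3 and 211 ≡ 3 (mod 4), so (7/211) = −(211/7).
Reduce top mod 7: now compute (1/7).
Reached (1/7) = 1. Collecting the sign flips along the way, the symbol is -1.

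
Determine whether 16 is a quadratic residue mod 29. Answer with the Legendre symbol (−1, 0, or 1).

1

Pull out 2^4: since 29 ≡ 5 (mod 8), (2/29) = -1, so (2/29)^4 = +1.
Reached (1/29) = 1. Collecting the sign flips along the way, the symbol is +1.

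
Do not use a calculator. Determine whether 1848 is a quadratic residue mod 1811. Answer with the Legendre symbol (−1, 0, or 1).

First reduce: 1848 ≡ 37 (mod 1811).
Reciprocity: 37 ≡ 1 and 1811 ≡ 3 (mod 4), so (37/1811) = +(1811/37).
Reduce top mod 37: now compute (35/37).
Reciprocity: 35 ≡ 3 and 37 ≡ 1 (mod 4), so (35/37) = +(37/35).
Reduce top mod 35: now compute (2/35).
Pull out 2: since 35 ≡ 3 (mod 8), (2/35) = -1.
Reached (1/35) = 1. Collecting the sign flips along the way, the symbol is -1.

-1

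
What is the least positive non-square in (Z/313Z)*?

5

(2/313) = +1, so 2 is a residue.
(3/313) = +1, so 3 is a residue.
(4/313) = +1, so 4 is a residue.
(5/313) = −1, so 5 is the smallest positive non-residue mod 313.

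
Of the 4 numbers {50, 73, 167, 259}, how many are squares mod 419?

(50/419) = -1 → non-residue.
(73/419) = +1 → QR.
(167/419) = -1 → non-residue.
(259/419) = +1 → QR.
Total quadratic residues among the 4: 2.

2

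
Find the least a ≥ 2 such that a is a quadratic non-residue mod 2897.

(2/2897) = +1, so 2 is a residue.
(3/2897) = −1, so 3 is the smallest positive non-residue mod 2897.

3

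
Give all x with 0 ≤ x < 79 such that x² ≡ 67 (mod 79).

15, 64

Since 79 ≡ 3 (mod 4), a square root of 67 is 67^((79+1)/4) = 67^20 mod 79.
Repeated squaring: 67^2≡65, 67^4≡38, 67^8≡22, 67^16≡10 (mod 79).
67^20 = 67^(16+4) ≡ 64 (mod 79).
Check: 64² = 4096 ≡ 67 (mod 79). The two roots are 15 and 64.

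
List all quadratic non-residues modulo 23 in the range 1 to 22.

5,7,10,11,14,15,17,19,20,21,22

Square k = 1,…,11 (k and 23−k give the same square):
1²=1, 2²=4, 3²=9, 4²=16, 5²≡2, 6²≡13, 7²≡3, 8²≡18, 9²≡12, 10²≡8, 11²≡6 (mod 23).
The residues are {1, 2, 3, 4, 6, 8, 9, 12, 13, 16, 18}; the non-residues are the remaining 11 nonzero classes.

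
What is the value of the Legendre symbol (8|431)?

1

Euler's criterion: (8/431) ≡ 8^215 (mod 431).
8^2 ≡ 64 (mod 431)
8^4 ≡ 217 (mod 431)
8^8 ≡ 110 (mod 431)
8^16 ≡ 32 (mod 431)
8^32 ≡ 162 (mod 431)
8^64 ≡ 384 (mod 431)
8^128 ≡ 54 (mod 431)
8^215 = 8^(128+64+16+4+2+1) ≡ 1 (mod 431).
Result is 1, so (8/431) = 1.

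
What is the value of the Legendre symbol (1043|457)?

-1

Euler's criterion: (1043/457) ≡ 129^228 (mod 457).
129^2 ≡ 189 (mod 457)
129^4 ≡ 75 (mod 457)
129^8 ≡ 141 (mod 457)
129^16 ≡ 230 (mod 457)
129^32 ≡ 345 (mod 457)
129^64 ≡ 205 (mod 457)
129^128 ≡ 438 (mod 457)
129^228 = 129^(128+64+32+4) ≡ 456 (mod 457).
Result is 456 ≡ −1, so (1043/457) = −1.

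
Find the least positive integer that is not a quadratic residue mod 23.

5

(2/23) = +1, so 2 is a residue.
(3/23) = +1, so 3 is a residue.
(4/23) = +1, so 4 is a residue.
(5/23) = −1, so 5 is the smallest positive non-residue mod 23.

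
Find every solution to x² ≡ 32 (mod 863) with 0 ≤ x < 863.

141, 722

Since 863 ≡ 3 (mod 4), a square root of 32 is 32^((863+1)/4) = 32^216 mod 863.
Repeated squaring: 32^2≡161, 32^4≡31, 32^8≡98, 32^16≡111, 32^32≡239, 32^64≡163, 32^128≡679 (mod 863).
32^216 = 32^(128+64+16+8) ≡ 722 (mod 863).
Check: 722² = 521284 ≡ 32 (mod 863). The two roots are 141 and 722.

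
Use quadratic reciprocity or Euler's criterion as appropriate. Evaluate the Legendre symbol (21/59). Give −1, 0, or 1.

Euler's criterion: (21/59) ≡ 21^29 (mod 59).
21^2 ≡ 28 (mod 59)
21^4 ≡ 17 (mod 59)
21^8 ≡ 53 (mod 59)
21^16 ≡ 36 (mod 59)
21^29 = 21^(16+8+4+1) ≡ 1 (mod 59).
Result is 1, so (21/59) = 1.

1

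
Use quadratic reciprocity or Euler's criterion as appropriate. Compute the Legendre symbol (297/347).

Reciprocity: 297 ≡ 1 and 347 ≡ 3 (mod 4), so (297/347) = +(347/297).
Reduce top mod 297: now compute (50/297).
Pull out 2: since 297 ≡ 1 (mod 8), (2/297) = +1.
Reciprocity: 25 ≡ 1 and 297 ≡ 1 (mod 4), so (25/297) = +(297/25).
Reduce top mod 25: now compute (22/25).
Pull out 2: since 25 ≡ 1 (mod 8), (2/25) = +1.
Reciprocity: 11 ≡ 3 and 25 ≡ 1 (mod 4), so (11/25) = +(25/11).
Reduce top mod 11: now compute (3/11).
Reciprocity: 3 ≡ 3 and 11 ≡ 3 (mod 4), so (3/11) = −(11/3).
Reduce top mod 3: now compute (2/3).
Pull out 2: since 3 ≡ 3 (mod 8), (2/3) = -1.
Reached (1/3) = 1. Collecting the sign flips along the way, the symbol is +1.

1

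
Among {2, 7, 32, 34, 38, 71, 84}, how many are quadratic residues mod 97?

(2/97) = +1 → QR.
(7/97) = -1 → non-residue.
(32/97) = +1 → QR.
(34/97) = -1 → non-residue.
(38/97) = -1 → non-residue.
(71/97) = -1 → non-residue.
(84/97) = -1 → non-residue.
Total quadratic residues among the 7: 2.

2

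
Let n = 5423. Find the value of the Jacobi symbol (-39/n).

First reduce: -39 ≡ 5384 (mod 5423).
Pull out 2^3: since 5423 ≡ 7 (mod 8), (2/5423) = +1, so (2/5423)^3 = +1.
Reciprocity: 673 ≡ 1 and 5423 ≡ 3 (mod 4), so (673/5423) = +(5423/673).
Reduce top mod 673: now compute (39/673).
Reciprocity: 39 ≡ 3 and 673 ≡ 1 (mod 4), so (39/673) = +(673/39).
Reduce top mod 39: now compute (10/39).
Pull out 2: since 39 ≡ 7 (mod 8), (2/39) = +1.
Reciprocity: 5 ≡ 1 and 39 ≡ 3 (mod 4), so (5/39) = +(39/5).
Reduce top mod 5: now compute (4/5).
Pull out 2^2: since 5 ≡ 5 (mod 8), (2/5) = -1, so (2/5)^2 = +1.
Reached (1/5) = 1. Collecting the sign flips along the way, the symbol is +1.

1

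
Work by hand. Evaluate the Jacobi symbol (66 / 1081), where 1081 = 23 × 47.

1

Pull out 2: since 1081 ≡ 1 (mod 8), (2/1081) = +1.
Reciprocity: 33 ≡ 1 and 1081 ≡ 1 (mod 4), so (33/1081) = +(1081/33).
Reduce top mod 33: now compute (25/33).
Reciprocity: 25 ≡ 1 and 33 ≡ 1 (mod 4), so (25/33) = +(33/25).
Reduce top mod 25: now compute (8/25).
Pull out 2^3: since 25 ≡ 1 (mod 8), (2/25) = +1, so (2/25)^3 = +1.
Reached (1/25) = 1. Collecting the sign flips along the way, the symbol is +1.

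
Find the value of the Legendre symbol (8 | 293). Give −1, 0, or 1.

Pull out 2^3: since 293 ≡ 5 (mod 8), (2/293) = -1, so (2/293)^3 = -1.
Reached (1/293) = 1. Collecting the sign flips along the way, the symbol is -1.

-1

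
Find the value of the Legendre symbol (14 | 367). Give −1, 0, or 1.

Euler's criterion: (14/367) ≡ 14^183 (mod 367).
14^2 ≡ 196 (mod 367)
14^4 ≡ 248 (mod 367)
14^8 ≡ 215 (mod 367)
14^16 ≡ 350 (mod 367)
14^32 ≡ 289 (mod 367)
14^64 ≡ 212 (mod 367)
14^128 ≡ 170 (mod 367)
14^183 = 14^(128+32+16+4+2+1) ≡ 1 (mod 367).
Result is 1, so (14/367) = 1.

1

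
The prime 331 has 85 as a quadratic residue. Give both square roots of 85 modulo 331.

Since 331 ≡ 3 (mod 4), a square root of 85 is 85^((331+1)/4) = 85^83 mod 331.
Repeated squaring: 85^2≡274, 85^4≡270, 85^8≡80, 85^16≡111, 85^32≡74, 85^64≡180 (mod 331).
85^83 = 85^(64+16+2+1) ≡ 167 (mod 331).
Check: 167² = 27889 ≡ 85 (mod 331). The two roots are 164 and 167.

164, 167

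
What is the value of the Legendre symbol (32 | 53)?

-1

Pull out 2^5: since 53 ≡ 5 (mod 8), (2/53) = -1, so (2/53)^5 = -1.
Reached (1/53) = 1. Collecting the sign flips along the way, the symbol is -1.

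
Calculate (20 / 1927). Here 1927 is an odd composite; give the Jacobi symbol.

Pull out 2^2: since 1927 ≡ 7 (mod 8), (2/1927) = +1, so (2/1927)^2 = +1.
Reciprocity: 5 ≡ 1 and 1927 ≡ 3 (mod 4), so (5/1927) = +(1927/5).
Reduce top mod 5: now compute (2/5).
Pull out 2: since 5 ≡ 5 (mod 8), (2/5) = -1.
Reached (1/5) = 1. Collecting the sign flips along the way, the symbol is -1.

-1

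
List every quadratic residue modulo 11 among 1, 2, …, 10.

1, 3, 4, 5, 9

Square k = 1,…,5 (k and 11−k give the same square):
1²=1, 2²=4, 3²=9, 4²≡5, 5²≡3 (mod 11).
So the quadratic residues mod 11 are {1, 3, 4, 5, 9}.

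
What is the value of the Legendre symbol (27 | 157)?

Euler's criterion: (27/157) ≡ 27^78 (mod 157).
27^2 ≡ 101 (mod 157)
27^4 ≡ 153 (mod 157)
27^8 ≡ 16 (mod 157)
27^16 ≡ 99 (mod 157)
27^32 ≡ 67 (mod 157)
27^64 ≡ 93 (mod 157)
27^78 = 27^(64+8+4+2) ≡ 1 (mod 157).
Result is 1, so (27/157) = 1.

1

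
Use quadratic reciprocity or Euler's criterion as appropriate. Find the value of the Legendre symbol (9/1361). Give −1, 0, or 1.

Reciprocity: 9 ≡ 1 and 1361 ≡ 1 (mod 4), so (9/1361) = +(1361/9).
Reduce top mod 9: now compute (2/9).
Pull out 2: since 9 ≡ 1 (mod 8), (2/9) = +1.
Reached (1/9) = 1. Collecting the sign flips along the way, the symbol is +1.

1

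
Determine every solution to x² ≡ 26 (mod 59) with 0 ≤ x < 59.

Since 59 ≡ 3 (mod 4), a square root of 26 is 26^((59+1)/4) = 26^15 mod 59.
Repeated squaring: 26^2≡27, 26^4≡21, 26^8≡28 (mod 59).
26^15 = 26^(8+4+2+1) ≡ 12 (mod 59).
Check: 12² = 144 ≡ 26 (mod 59). The two roots are 12 and 47.

12, 47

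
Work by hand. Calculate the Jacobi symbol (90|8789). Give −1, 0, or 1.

Pull out 2: since 8789 ≡ 5 (mod 8), (2/8789) = -1.
Reciprocity: 45 ≡ 1 and 8789 ≡ 1 (mod 4), so (45/8789) = +(8789/45).
Reduce top mod 45: now compute (14/45).
Pull out 2: since 45 ≡ 5 (mod 8), (2/45) = -1.
Reciprocity: 7 ≡ 3 and 45 ≡ 1 (mod 4), so (7/45) = +(45/7).
Reduce top mod 7: now compute (3/7).
Reciprocity: 3 ≡ 3 and 7 ≡ 3 (mod 4), so (3/7) = −(7/3).
Reduce top mod 3: now compute (1/3).
Reached (1/3) = 1. Collecting the sign flips along the way, the symbol is -1.

-1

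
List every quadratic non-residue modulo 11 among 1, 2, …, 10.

Square k = 1,…,5 (k and 11−k give the same square):
1²=1, 2²=4, 3²=9, 4²≡5, 5²≡3 (mod 11).
The residues are {1, 3, 4, 5, 9}; the non-residues are the remaining 5 nonzero classes.

2,6,7,8,10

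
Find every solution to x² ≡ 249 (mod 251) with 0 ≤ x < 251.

91, 160

Since 251 ≡ 3 (mod 4), a square root of 249 is 249^((251+1)/4) = 249^63 mod 251.
Repeated squaring: 249^2≡4, 249^4≡16, 249^8≡5, 249^16≡25, 249^32≡123 (mod 251).
249^63 = 249^(32+16+8+4+2+1) ≡ 91 (mod 251).
Check: 91² = 8281 ≡ 249 (mod 251). The two roots are 91 and 160.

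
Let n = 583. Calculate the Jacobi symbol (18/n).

1

Pull out 2: since 583 ≡ 7 (mod 8), (2/583) = +1.
Reciprocity: 9 ≡ 1 and 583 ≡ 3 (mod 4), so (9/583) = +(583/9).
Reduce top mod 9: now compute (7/9).
Reciprocity: 7 ≡ 3 and 9 ≡ 1 (mod 4), so (7/9) = +(9/7).
Reduce top mod 7: now compute (2/7).
Pull out 2: since 7 ≡ 7 (mod 8), (2/7) = +1.
Reached (1/7) = 1. Collecting the sign flips along the way, the symbol is +1.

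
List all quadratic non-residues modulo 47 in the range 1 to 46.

5 10 11 13 15 19 20 22 23 26 29 30 31 33 35 38 39 40 41 43 44 45 46

Square k = 1,…,23 (k and 47−k give the same square):
1²=1, 2²=4, 3²=9, 4²=16, 5²=25, 6²=36, 7²≡2, 8²≡17, 9²≡34, 10²≡6, 11²≡27, 12²≡3, 13²≡28, 14²≡8, 15²≡37, 16²≡21, 17²≡7, 18²≡42, 19²≡32, 20²≡24, 21²≡18, 22²≡14, 23²≡12 (mod 47).
The residues are {1, 2, 3, 4, 6, 7, 8, 9, 12, 14, 16, 17, 18, 21, 24, 25, 27, 28, 32, 34, 36, 37, 42}; the non-residues are the remaining 23 nonzero classes.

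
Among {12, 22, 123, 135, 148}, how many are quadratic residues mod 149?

(12/149) = -1 → non-residue.
(22/149) = +1 → QR.
(123/149) = +1 → QR.
(135/149) = -1 → non-residue.
(148/149) = +1 → QR.
Total quadratic residues among the 5: 3.

3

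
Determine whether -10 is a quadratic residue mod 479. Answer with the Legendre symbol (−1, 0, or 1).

Euler's criterion: (-10/479) ≡ 469^239 (mod 479).
469^2 ≡ 100 (mod 479)
469^4 ≡ 420 (mod 479)
469^8 ≡ 128 (mod 479)
469^16 ≡ 98 (mod 479)
469^32 ≡ 24 (mod 479)
469^64 ≡ 97 (mod 479)
469^128 ≡ 308 (mod 479)
469^239 = 469^(128+64+32+8+4+2+1) ≡ 478 (mod 479).
Result is 478 ≡ −1, so (-10/479) = −1.

-1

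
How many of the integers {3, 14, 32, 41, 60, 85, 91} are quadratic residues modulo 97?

(3/97) = +1 → QR.
(14/97) = -1 → non-residue.
(32/97) = +1 → QR.
(41/97) = -1 → non-residue.
(60/97) = -1 → non-residue.
(85/97) = +1 → QR.
(91/97) = +1 → QR.
Total quadratic residues among the 7: 4.

4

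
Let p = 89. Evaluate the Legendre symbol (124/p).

First reduce: 124 ≡ 35 (mod 89).
Reciprocity: 35 ≡ 3 and 89 ≡ 1 (mod 4), so (35/89) = +(89/35).
Reduce top mod 35: now compute (19/35).
Reciprocity: 19 ≡ 3 and 35 ≡ 3 (mod 4), so (19/35) = −(35/19).
Reduce top mod 19: now compute (16/19).
Pull out 2^4: since 19 ≡ 3 (mod 8), (2/19) = -1, so (2/19)^4 = +1.
Reached (1/19) = 1. Collecting the sign flips along the way, the symbol is -1.

-1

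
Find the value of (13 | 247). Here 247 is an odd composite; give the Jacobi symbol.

Reciprocity: 13 ≡ 1 and 247 ≡ 3 (mod 4), so (13/247) = +(247/13).
Reduce top mod 13: now compute (0/13).
Top reduces to 0: gcd > 1, so the symbol is 0.

0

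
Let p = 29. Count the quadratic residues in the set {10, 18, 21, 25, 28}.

2

(10/29) = -1 → non-residue.
(18/29) = -1 → non-residue.
(21/29) = -1 → non-residue.
(25/29) = +1 → QR.
(28/29) = +1 → QR.
Total quadratic residues among the 5: 2.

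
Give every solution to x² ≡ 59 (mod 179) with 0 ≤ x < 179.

Since 179 ≡ 3 (mod 4), a square root of 59 is 59^((179+1)/4) = 59^45 mod 179.
Repeated squaring: 59^2≡80, 59^4≡135, 59^8≡146, 59^16≡15, 59^32≡46 (mod 179).
59^45 = 59^(32+8+4+1) ≡ 43 (mod 179).
Check: 43² = 1849 ≡ 59 (mod 179). The two roots are 43 and 136.

43, 136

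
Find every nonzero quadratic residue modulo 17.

1 2 4 8 9 13 15 16

Square k = 1,…,8 (k and 17−k give the same square):
1²=1, 2²=4, 3²=9, 4²=16, 5²≡8, 6²≡2, 7²≡15, 8²≡13 (mod 17).
So the quadratic residues mod 17 are {1, 2, 4, 8, 9, 13, 15, 16}.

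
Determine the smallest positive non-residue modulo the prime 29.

(2/29) = −1, so 2 is the smallest positive non-residue mod 29.

2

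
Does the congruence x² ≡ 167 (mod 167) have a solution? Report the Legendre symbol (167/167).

First reduce: 167 ≡ 0 (mod 167).
Top reduces to 0: gcd > 1, so the symbol is 0.

0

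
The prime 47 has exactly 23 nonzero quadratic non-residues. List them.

5 10 11 13 15 19 20 22 23 26 29 30 31 33 35 38 39 40 41 43 44 45 46

Square k = 1,…,23 (k and 47−k give the same square):
1²=1, 2²=4, 3²=9, 4²=16, 5²=25, 6²=36, 7²≡2, 8²≡17, 9²≡34, 10²≡6, 11²≡27, 12²≡3, 13²≡28, 14²≡8, 15²≡37, 16²≡21, 17²≡7, 18²≡42, 19²≡32, 20²≡24, 21²≡18, 22²≡14, 23²≡12 (mod 47).
The residues are {1, 2, 3, 4, 6, 7, 8, 9, 12, 14, 16, 17, 18, 21, 24, 25, 27, 28, 32, 34, 36, 37, 42}; the non-residues are the remaining 23 nonzero classes.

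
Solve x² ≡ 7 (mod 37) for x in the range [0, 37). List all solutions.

9, 28

37 ≡ 1 (mod 4), so we find a root by search.
Trying successive values, 9² = 81 ≡ 7 (mod 37). The other root is 37 − 9 = 28.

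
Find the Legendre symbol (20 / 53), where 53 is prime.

Pull out 2^2: since 53 ≡ 5 (mod 8), (2/53) = -1, so (2/53)^2 = +1.
Reciprocity: 5 ≡ 1 and 53 ≡ 1 (mod 4), so (5/53) = +(53/5).
Reduce top mod 5: now compute (3/5).
Reciprocity: 3 ≡ 3 and 5 ≡ 1 (mod 4), so (3/5) = +(5/3).
Reduce top mod 3: now compute (2/3).
Pull out 2: since 3 ≡ 3 (mod 8), (2/3) = -1.
Reached (1/3) = 1. Collecting the sign flips along the way, the symbol is -1.

-1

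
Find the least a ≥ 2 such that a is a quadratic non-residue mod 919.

(2/919) = +1, so 2 is a residue.
(3/919) = −1, so 3 is the smallest positive non-residue mod 919.

3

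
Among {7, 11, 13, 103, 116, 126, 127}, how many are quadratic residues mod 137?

4

(7/137) = +1 → QR.
(11/137) = +1 → QR.
(13/137) = -1 → non-residue.
(103/137) = +1 → QR.
(116/137) = -1 → non-residue.
(126/137) = +1 → QR.
(127/137) = -1 → non-residue.
Total quadratic residues among the 7: 4.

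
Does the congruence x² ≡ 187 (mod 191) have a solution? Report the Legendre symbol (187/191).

Reciprocity: 187 ≡ 3 and 191 ≡ 3 (mod 4), so (187/191) = −(191/187).
Reduce top mod 187: now compute (4/187).
Pull out 2^2: since 187 ≡ 3 (mod 8), (2/187) = -1, so (2/187)^2 = +1.
Reached (1/187) = 1. Collecting the sign flips along the way, the symbol is -1.

-1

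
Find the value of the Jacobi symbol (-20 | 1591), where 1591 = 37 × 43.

First reduce: -20 ≡ 1571 (mod 1591).
Reciprocity: 1571 ≡ 3 and 1591 ≡ 3 (mod 4), so (1571/1591) = −(1591/1571).
Reduce top mod 1571: now compute (20/1571).
Pull out 2^2: since 1571 ≡ 3 (mod 8), (2/1571) = -1, so (2/1571)^2 = +1.
Reciprocity: 5 ≡ 1 and 1571 ≡ 3 (mod 4), so (5/1571) = +(1571/5).
Reduce top mod 5: now compute (1/5).
Reached (1/5) = 1. Collecting the sign flips along the way, the symbol is -1.

-1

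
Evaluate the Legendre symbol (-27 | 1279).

1

First reduce: -27 ≡ 1252 (mod 1279).
Pull out 2^2: since 1279 ≡ 7 (mod 8), (2/1279) = +1, so (2/1279)^2 = +1.
Reciprocity: 313 ≡ 1 and 1279 ≡ 3 (mod 4), so (313/1279) = +(1279/313).
Reduce top mod 313: now compute (27/313).
Reciprocity: 27 ≡ 3 and 313 ≡ 1 (mod 4), so (27/313) = +(313/27).
Reduce top mod 27: now compute (16/27).
Pull out 2^4: since 27 ≡ 3 (mod 8), (2/27) = -1, so (2/27)^4 = +1.
Reached (1/27) = 1. Collecting the sign flips along the way, the symbol is +1.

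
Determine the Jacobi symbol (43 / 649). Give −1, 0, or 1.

1

Reciprocity: 43 ≡ 3 and 649 ≡ 1 (mod 4), so (43/649) = +(649/43).
Reduce top mod 43: now compute (4/43).
Pull out 2^2: since 43 ≡ 3 (mod 8), (2/43) = -1, so (2/43)^2 = +1.
Reached (1/43) = 1. Collecting the sign flips along the way, the symbol is +1.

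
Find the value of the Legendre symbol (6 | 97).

1

Euler's criterion: (6/97) ≡ 6^48 (mod 97).
6^2 ≡ 36 (mod 97)
6^4 ≡ 35 (mod 97)
6^8 ≡ 61 (mod 97)
6^16 ≡ 35 (mod 97)
6^32 ≡ 61 (mod 97)
6^48 = 6^(32+16) ≡ 1 (mod 97).
Result is 1, so (6/97) = 1.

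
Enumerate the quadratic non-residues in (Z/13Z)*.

2,5,6,7,8,11

Square k = 1,…,6 (k and 13−k give the same square):
1²=1, 2²=4, 3²=9, 4²≡3, 5²≡12, 6²≡10 (mod 13).
The residues are {1, 3, 4, 9, 10, 12}; the non-residues are the remaining 6 nonzero classes.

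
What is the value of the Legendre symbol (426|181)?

1

Euler's criterion: (426/181) ≡ 64^90 (mod 181).
64^2 ≡ 114 (mod 181)
64^4 ≡ 145 (mod 181)
64^8 ≡ 29 (mod 181)
64^16 ≡ 117 (mod 181)
64^32 ≡ 114 (mod 181)
64^64 ≡ 145 (mod 181)
64^90 = 64^(64+16+8+2) ≡ 1 (mod 181).
Result is 1, so (426/181) = 1.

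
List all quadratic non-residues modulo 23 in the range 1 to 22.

Square k = 1,…,11 (k and 23−k give the same square):
1²=1, 2²=4, 3²=9, 4²=16, 5²≡2, 6²≡13, 7²≡3, 8²≡18, 9²≡12, 10²≡8, 11²≡6 (mod 23).
The residues are {1, 2, 3, 4, 6, 8, 9, 12, 13, 16, 18}; the non-residues are the remaining 11 nonzero classes.

5, 7, 10, 11, 14, 15, 17, 19, 20, 21, 22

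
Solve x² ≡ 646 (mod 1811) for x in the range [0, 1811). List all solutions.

527, 1284

Since 1811 ≡ 3 (mod 4), a square root of 646 is 646^((1811+1)/4) = 646^453 mod 1811.
Repeated squaring: 646^2≡786, 646^4≡245, 646^8≡262, 646^16≡1637, 646^32≡1300, 646^64≡337, 646^128≡1287, 646^256≡1115 (mod 1811).
646^453 = 646^(256+128+64+4+1) ≡ 527 (mod 1811).
Check: 527² = 277729 ≡ 646 (mod 1811). The two roots are 527 and 1284.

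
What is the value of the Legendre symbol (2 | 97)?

1

Euler's criterion: (2/97) ≡ 2^48 (mod 97).
2^2 ≡ 4 (mod 97)
2^4 ≡ 16 (mod 97)
2^8 ≡ 62 (mod 97)
2^16 ≡ 61 (mod 97)
2^32 ≡ 35 (mod 97)
2^48 = 2^(32+16) ≡ 1 (mod 97).
Result is 1, so (2/97) = 1.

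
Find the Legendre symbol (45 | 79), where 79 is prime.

Reciprocity: 45 ≡ 1 and 79 ≡ 3 (mod 4), so (45/79) = +(79/45).
Reduce top mod 45: now compute (34/45).
Pull out 2: since 45 ≡ 5 (mod 8), (2/45) = -1.
Reciprocity: 17 ≡ 1 and 45 ≡ 1 (mod 4), so (17/45) = +(45/17).
Reduce top mod 17: now compute (11/17).
Reciprocity: 11 ≡ 3 and 17 ≡ 1 (mod 4), so (11/17) = +(17/11).
Reduce top mod 11: now compute (6/11).
Pull out 2: since 11 ≡ 3 (mod 8), (2/11) = -1.
Reciprocity: 3 ≡ 3 and 11 ≡ 3 (mod 4), so (3/11) = −(11/3).
Reduce top mod 3: now compute (2/3).
Pull out 2: since 3 ≡ 3 (mod 8), (2/3) = -1.
Reached (1/3) = 1. Collecting the sign flips along the way, the symbol is +1.

1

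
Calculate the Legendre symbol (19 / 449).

Euler's criterion: (19/449) ≡ 19^224 (mod 449).
19^2 ≡ 361 (mod 449)
19^4 ≡ 111 (mod 449)
19^8 ≡ 198 (mod 449)
19^16 ≡ 141 (mod 449)
19^32 ≡ 125 (mod 449)
19^64 ≡ 359 (mod 449)
19^128 ≡ 18 (mod 449)
19^224 = 19^(128+64+32) ≡ 448 (mod 449).
Result is 448 ≡ −1, so (19/449) = −1.

-1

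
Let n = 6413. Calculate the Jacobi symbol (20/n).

Pull out 2^2: since 6413 ≡ 5 (mod 8), (2/6413) = -1, so (2/6413)^2 = +1.
Reciprocity: 5 ≡ 1 and 6413 ≡ 1 (mod 4), so (5/6413) = +(6413/5).
Reduce top mod 5: now compute (3/5).
Reciprocity: 3 ≡ 3 and 5 ≡ 1 (mod 4), so (3/5) = +(5/3).
Reduce top mod 3: now compute (2/3).
Pull out 2: since 3 ≡ 3 (mod 8), (2/3) = -1.
Reached (1/3) = 1. Collecting the sign flips along the way, the symbol is -1.

-1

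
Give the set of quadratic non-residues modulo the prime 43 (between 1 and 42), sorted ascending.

Square k = 1,…,21 (k and 43−k give the same square):
1²=1, 2²=4, 3²=9, 4²=16, 5²=25, 6²=36, 7²≡6, 8²≡21, 9²≡38, 10²≡14, 11²≡35, 12²≡15, 13²≡40, 14²≡24, 15²≡10, 16²≡41, 17²≡31, 18²≡23, 19²≡17, 20²≡13, 21²≡11 (mod 43).
The residues are {1, 4, 6, 9, 10, 11, 13, 14, 15, 16, 17, 21, 23, 24, 25, 31, 35, 36, 38, 40, 41}; the non-residues are the remaining 21 nonzero classes.

2, 3, 5, 7, 8, 12, 18, 19, 20, 22, 26, 27, 28, 29, 30, 32, 33, 34, 37, 39, 42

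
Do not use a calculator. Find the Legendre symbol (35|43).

1

Euler's criterion: (35/43) ≡ 35^21 (mod 43).
35^2 ≡ 21 (mod 43)
35^4 ≡ 11 (mod 43)
35^8 ≡ 35 (mod 43)
35^16 ≡ 21 (mod 43)
35^21 = 35^(16+4+1) ≡ 1 (mod 43).
Result is 1, so (35/43) = 1.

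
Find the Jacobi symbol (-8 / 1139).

First reduce: -8 ≡ 1131 (mod 1139).
Reciprocity: 1131 ≡ 3 and 1139 ≡ 3 (mod 4), so (1131/1139) = −(1139/1131).
Reduce top mod 1131: now compute (8/1131).
Pull out 2^3: since 1131 ≡ 3 (mod 8), (2/1131) = -1, so (2/1131)^3 = -1.
Reached (1/1131) = 1. Collecting the sign flips along the way, the symbol is +1.

1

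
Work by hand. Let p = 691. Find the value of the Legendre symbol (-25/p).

First reduce: -25 ≡ 666 (mod 691).
Pull out 2: since 691 ≡ 3 (mod 8), (2/691) = -1.
Reciprocity: 333 ≡ 1 and 691 ≡ 3 (mod 4), so (333/691) = +(691/333).
Reduce top mod 333: now compute (25/333).
Reciprocity: 25 ≡ 1 and 333 ≡ 1 (mod 4), so (25/333) = +(333/25).
Reduce top mod 25: now compute (8/25).
Pull out 2^3: since 25 ≡ 1 (mod 8), (2/25) = +1, so (2/25)^3 = +1.
Reached (1/25) = 1. Collecting the sign flips along the way, the symbol is -1.

-1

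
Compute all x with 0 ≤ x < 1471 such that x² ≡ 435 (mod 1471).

Since 1471 ≡ 3 (mod 4), a square root of 435 is 435^((1471+1)/4) = 435^368 mod 1471.
Repeated squaring: 435^2≡937, 435^4≡1253, 435^8≡452, 435^16≡1306, 435^32≡747, 435^64≡500, 435^128≡1401, 435^256≡487 (mod 1471).
435^368 = 435^(256+64+32+16) ≡ 1321 (mod 1471).
Check: 1321² = 1745041 ≡ 435 (mod 1471). The two roots are 150 and 1321.

150, 1321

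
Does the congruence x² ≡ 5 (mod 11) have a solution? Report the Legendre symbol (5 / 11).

1

Reciprocity: 5 ≡ 1 and 11 ≡ 3 (mod 4), so (5/11) = +(11/5).
Reduce top mod 5: now compute (1/5).
Reached (1/5) = 1. Collecting the sign flips along the way, the symbol is +1.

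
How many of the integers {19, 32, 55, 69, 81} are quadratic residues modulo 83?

(19/83) = -1 → non-residue.
(32/83) = -1 → non-residue.
(55/83) = -1 → non-residue.
(69/83) = +1 → QR.
(81/83) = +1 → QR.
Total quadratic residues among the 5: 2.

2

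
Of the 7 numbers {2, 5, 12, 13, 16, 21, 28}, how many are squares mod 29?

(2/29) = -1 → non-residue.
(5/29) = +1 → QR.
(12/29) = -1 → non-residue.
(13/29) = +1 → QR.
(16/29) = +1 → QR.
(21/29) = -1 → non-residue.
(28/29) = +1 → QR.
Total quadratic residues among the 7: 4.

4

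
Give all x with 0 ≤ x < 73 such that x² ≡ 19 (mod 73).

73 ≡ 1 (mod 4), so we find a root by search.
Trying successive values, 26² = 676 ≡ 19 (mod 73). The other root is 73 − 26 = 47.

26, 47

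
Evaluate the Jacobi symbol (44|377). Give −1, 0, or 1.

Pull out 2^2: since 377 ≡ 1 (mod 8), (2/377) = +1, so (2/377)^2 = +1.
Reciprocity: 11 ≡ 3 and 377 ≡ 1 (mod 4), so (11/377) = +(377/11).
Reduce top mod 11: now compute (3/11).
Reciprocity: 3 ≡ 3 and 11 ≡ 3 (mod 4), so (3/11) = −(11/3).
Reduce top mod 3: now compute (2/3).
Pull out 2: since 3 ≡ 3 (mod 8), (2/3) = -1.
Reached (1/3) = 1. Collecting the sign flips along the way, the symbol is +1.

1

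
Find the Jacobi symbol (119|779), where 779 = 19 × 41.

1

Reciprocity: 119 ≡ 3 and 779 ≡ 3 (mod 4), so (119/779) = −(779/119).
Reduce top mod 119: now compute (65/119).
Reciprocity: 65 ≡ 1 and 119 ≡ 3 (mod 4), so (65/119) = +(119/65).
Reduce top mod 65: now compute (54/65).
Pull out 2: since 65 ≡ 1 (mod 8), (2/65) = +1.
Reciprocity: 27 ≡ 3 and 65 ≡ 1 (mod 4), so (27/65) = +(65/27).
Reduce top mod 27: now compute (11/27).
Reciprocity: 11 ≡ 3 and 27 ≡ 3 (mod 4), so (11/27) = −(27/11).
Reduce top mod 11: now compute (5/11).
Reciprocity: 5 ≡ 1 and 11 ≡ 3 (mod 4), so (5/11) = +(11/5).
Reduce top mod 5: now compute (1/5).
Reached (1/5) = 1. Collecting the sign flips along the way, the symbol is +1.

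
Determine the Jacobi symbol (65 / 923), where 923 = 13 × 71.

Reciprocity: 65 ≡ 1 and 923 ≡ 3 (mod 4), so (65/923) = +(923/65).
Reduce top mod 65: now compute (13/65).
Reciprocity: 13 ≡ 1 and 65 ≡ 1 (mod 4), so (13/65) = +(65/13).
Reduce top mod 13: now compute (0/13).
Top reduces to 0: gcd > 1, so the symbol is 0.

0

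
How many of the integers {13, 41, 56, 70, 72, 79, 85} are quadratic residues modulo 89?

3

(13/89) = -1 → non-residue.
(41/89) = -1 → non-residue.
(56/89) = -1 → non-residue.
(70/89) = -1 → non-residue.
(72/89) = +1 → QR.
(79/89) = +1 → QR.
(85/89) = +1 → QR.
Total quadratic residues among the 7: 3.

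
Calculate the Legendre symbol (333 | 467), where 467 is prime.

Reciprocity: 333 ≡ 1 and 467 ≡ 3 (mod 4), so (333/467) = +(467/333).
Reduce top mod 333: now compute (134/333).
Pull out 2: since 333 ≡ 5 (mod 8), (2/333) = -1.
Reciprocity: 67 ≡ 3 and 333 ≡ 1 (mod 4), so (67/333) = +(333/67).
Reduce top mod 67: now compute (65/67).
Reciprocity: 65 ≡ 1 and 67 ≡ 3 (mod 4), so (65/67) = +(67/65).
Reduce top mod 65: now compute (2/65).
Pull out 2: since 65 ≡ 1 (mod 8), (2/65) = +1.
Reached (1/65) = 1. Collecting the sign flips along the way, the symbol is -1.

-1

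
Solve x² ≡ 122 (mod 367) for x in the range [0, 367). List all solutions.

Since 367 ≡ 3 (mod 4), a square root of 122 is 122^((367+1)/4) = 122^92 mod 367.
Repeated squaring: 122^2≡204, 122^4≡145, 122^8≡106, 122^16≡226, 122^32≡63, 122^64≡299 (mod 367).
122^92 = 122^(64+16+8+4) ≡ 178 (mod 367).
Check: 178² = 31684 ≡ 122 (mod 367). The two roots are 178 and 189.

178, 189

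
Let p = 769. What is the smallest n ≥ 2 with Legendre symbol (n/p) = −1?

(2/769) = +1, so 2 is a residue.
(3/769) = +1, so 3 is a residue.
(4/769) = +1, so 4 is a residue.
(5/769) = +1, so 5 is a residue.
(6/769) = +1, so 6 is a residue.
(7/769) = −1, so 7 is the smallest positive non-residue mod 769.

7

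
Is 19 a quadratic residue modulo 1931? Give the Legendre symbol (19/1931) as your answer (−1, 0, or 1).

Reciprocity: 19 ≡ 3 and 1931 ≡ 3 (mod 4), so (19/1931) = −(1931/19).
Reduce top mod 19: now compute (12/19).
Pull out 2^2: since 19 ≡ 3 (mod 8), (2/19) = -1, so (2/19)^2 = +1.
Reciprocity: 3 ≡ 3 and 19 ≡ 3 (mod 4), so (3/19) = −(19/3).
Reduce top mod 3: now compute (1/3).
Reached (1/3) = 1. Collecting the sign flips along the way, the symbol is +1.

1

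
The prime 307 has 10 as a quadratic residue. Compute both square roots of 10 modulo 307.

138, 169

Since 307 ≡ 3 (mod 4), a square root of 10 is 10^((307+1)/4) = 10^77 mod 307.
Repeated squaring: 10^2≡100, 10^4≡176, 10^8≡276, 10^16≡40, 10^32≡65, 10^64≡234 (mod 307).
10^77 = 10^(64+8+4+1) ≡ 169 (mod 307).
Check: 169² = 28561 ≡ 10 (mod 307). The two roots are 138 and 169.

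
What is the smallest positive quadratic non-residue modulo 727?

(2/727) = +1, so 2 is a residue.
(3/727) = −1, so 3 is the smallest positive non-residue mod 727.

3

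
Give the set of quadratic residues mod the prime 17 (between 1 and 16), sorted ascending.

1, 2, 4, 8, 9, 13, 15, 16

Square k = 1,…,8 (k and 17−k give the same square):
1²=1, 2²=4, 3²=9, 4²=16, 5²≡8, 6²≡2, 7²≡15, 8²≡13 (mod 17).
So the quadratic residues mod 17 are {1, 2, 4, 8, 9, 13, 15, 16}.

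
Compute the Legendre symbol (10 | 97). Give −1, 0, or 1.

Euler's criterion: (10/97) ≡ 10^48 (mod 97).
10^2 ≡ 3 (mod 97)
10^4 ≡ 9 (mod 97)
10^8 ≡ 81 (mod 97)
10^16 ≡ 62 (mod 97)
10^32 ≡ 61 (mod 97)
10^48 = 10^(32+16) ≡ 96 (mod 97).
Result is 96 ≡ −1, so (10/97) = −1.

-1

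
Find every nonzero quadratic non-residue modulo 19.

2,3,8,10,12,13,14,15,18

Square k = 1,…,9 (k and 19−k give the same square):
1²=1, 2²=4, 3²=9, 4²=16, 5²≡6, 6²≡17, 7²≡11, 8²≡7, 9²≡5 (mod 19).
The residues are {1, 4, 5, 6, 7, 9, 11, 16, 17}; the non-residues are the remaining 9 nonzero classes.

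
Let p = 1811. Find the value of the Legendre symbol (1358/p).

-1

Pull out 2: since 1811 ≡ 3 (mod 8), (2/1811) = -1.
Reciprocity: 679 ≡ 3 and 1811 ≡ 3 (mod 4), so (679/1811) = −(1811/679).
Reduce top mod 679: now compute (453/679).
Reciprocity: 453 ≡ 1 and 679 ≡ 3 (mod 4), so (453/679) = +(679/453).
Reduce top mod 453: now compute (226/453).
Pull out 2: since 453 ≡ 5 (mod 8), (2/453) = -1.
Reciprocity: 113 ≡ 1 and 453 ≡ 1 (mod 4), so (113/453) = +(453/113).
Reduce top mod 113: now compute (1/113).
Reached (1/113) = 1. Collecting the sign flips along the way, the symbol is -1.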